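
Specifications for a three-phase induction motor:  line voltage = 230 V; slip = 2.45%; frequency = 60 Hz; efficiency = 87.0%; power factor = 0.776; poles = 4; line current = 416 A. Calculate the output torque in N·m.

P_in = √3·V·I·cosφ = 1.732 × 230 × 416 × 0.776 = 128597 W
P_out = η·P_in = 0.87 × 128597 = 111879 W
n_s = 120×60/4 = 1800 rpm; n = 1800×(1−0.0245) = 1756 rpm
ω = 2π×1756/60 = 183.9 rad/s
τ = P_out/ω = 111879/183.9 = 608 N·m

608 N·m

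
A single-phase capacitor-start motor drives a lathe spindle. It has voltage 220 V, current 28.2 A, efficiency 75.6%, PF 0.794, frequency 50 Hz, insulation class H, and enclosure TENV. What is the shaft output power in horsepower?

4.99 HP

P_in = V·I·cosφ = 220 × 28.2 × 0.794 = 4926 W
P_out = η·P_in = 0.756 × 4926 = 3724 W
= 3724/746 = 4.99 HP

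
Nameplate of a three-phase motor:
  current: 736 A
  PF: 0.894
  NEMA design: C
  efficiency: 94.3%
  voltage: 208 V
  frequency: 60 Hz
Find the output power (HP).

300 HP

P_in = √3·V·I·cosφ = 1.732 × 208 × 736 × 0.894 = 237043 W
P_out = η·P_in = 0.943 × 237043 = 223532 W
= 223532/746 = 300 HP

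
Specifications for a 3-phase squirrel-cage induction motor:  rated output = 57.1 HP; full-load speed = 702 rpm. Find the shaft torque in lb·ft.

P_out = 57.1 × 746 = 42597 W
ω = 2π × 702/60 = 73.51 rad/s
τ = P_out/ω = 42597/73.51 = 579.5 N·m
In lb·ft: 579.5/1.356 = 427 lb·ft

427 lb·ft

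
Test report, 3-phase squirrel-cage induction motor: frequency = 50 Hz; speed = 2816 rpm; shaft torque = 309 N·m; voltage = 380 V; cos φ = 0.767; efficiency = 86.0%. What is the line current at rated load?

ω = 2π×2816/60 = 294.9 rad/s; P_out = τω = 309 × 294.9 = 91124 W
P_in = P_out / η = 91124 / 0.860 = 105958 W
I_L = P_in / (√3·V_L·cosφ) = 105958 / (1.732 × 380 × 0.767) = 210 A

210 A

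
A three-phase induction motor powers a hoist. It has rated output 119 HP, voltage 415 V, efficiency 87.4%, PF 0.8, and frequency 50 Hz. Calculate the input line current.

177 A

P_out = 119 × 746 = 88774 W
P_in = P_out / η = 88774 / 0.874 = 101572 W
I_L = P_in / (√3·V_L·cosφ) = 101572 / (1.732 × 415 × 0.8) = 177 A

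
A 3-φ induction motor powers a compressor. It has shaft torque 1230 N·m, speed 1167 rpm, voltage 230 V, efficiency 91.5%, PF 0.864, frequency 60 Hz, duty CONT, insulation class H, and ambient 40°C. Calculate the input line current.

ω = 2π×1167/60 = 122.2 rad/s; P_out = τω = 1230 × 122.2 = 150306 W
P_in = P_out / η = 150306 / 0.915 = 164269 W
I_L = P_in / (√3·V_L·cosφ) = 164269 / (1.732 × 230 × 0.864) = 477 A

477 A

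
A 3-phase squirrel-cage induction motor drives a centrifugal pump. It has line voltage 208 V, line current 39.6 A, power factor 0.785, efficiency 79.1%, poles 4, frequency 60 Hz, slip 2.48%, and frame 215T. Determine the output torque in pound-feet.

35.5 lb·ft

P_in = √3·V·I·cosφ = 1.732 × 208 × 39.6 × 0.785 = 11199 W
P_out = η·P_in = 0.791 × 11199 = 8858 W
n_s = 120×60/4 = 1800 rpm; n = 1800×(1−0.0248) = 1755 rpm
ω = 2π×1755/60 = 183.8 rad/s
τ = P_out/ω = 8858/183.8 = 48.19 N·m
In lb·ft: 48.19/1.356 = 35.5 lb·ft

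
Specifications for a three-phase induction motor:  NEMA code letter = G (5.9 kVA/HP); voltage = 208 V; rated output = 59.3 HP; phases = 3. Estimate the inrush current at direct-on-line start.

971 A

S_LR = 5.9 × 59.3 = 349.87 kVA
I_LR = S_LR/(√3·V_L) = 349870/(1.732×208) = 971 A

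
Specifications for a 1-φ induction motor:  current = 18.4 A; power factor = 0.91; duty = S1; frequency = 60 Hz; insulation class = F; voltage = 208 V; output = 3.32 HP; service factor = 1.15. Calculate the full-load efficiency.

71.1 %

P_out = 3.32 × 746 = 2477 W
P_in = V·I·cosφ = 208 × 18.4 × 0.91 = 3483 W
η = P_out / P_in = 2477 / 3483 = 0.711 = 71.1%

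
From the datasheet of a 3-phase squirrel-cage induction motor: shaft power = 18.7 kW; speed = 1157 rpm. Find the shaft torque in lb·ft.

ω = 2π × 1157/60 = 121.2 rad/s
τ = P/ω = 18700/121.2 = 154.3 N·m
In lb·ft: 154.3/1.356 = 114 lb·ft

114 lb·ft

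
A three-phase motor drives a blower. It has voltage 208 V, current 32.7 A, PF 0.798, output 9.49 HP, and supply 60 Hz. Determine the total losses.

P_in = √3·V·I·cosφ = 1.732×208×32.7×0.798 = 9401 W
P_out = 9.49×746 = 7080 W
Losses = P_in − P_out = 9401 − 7080 = 2321 W

2.32 kW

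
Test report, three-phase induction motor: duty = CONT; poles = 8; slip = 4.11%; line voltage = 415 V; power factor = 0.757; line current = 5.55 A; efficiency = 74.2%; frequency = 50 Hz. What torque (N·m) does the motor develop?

29.8 N·m

P_in = √3·V·I·cosφ = 1.732 × 415 × 5.55 × 0.757 = 3020 W
P_out = η·P_in = 0.742 × 3020 = 2241 W
n_s = 120×50/8 = 750 rpm; n = 750×(1−0.0411) = 719 rpm
ω = 2π×719/60 = 75.29 rad/s
τ = P_out/ω = 2241/75.29 = 29.8 N·m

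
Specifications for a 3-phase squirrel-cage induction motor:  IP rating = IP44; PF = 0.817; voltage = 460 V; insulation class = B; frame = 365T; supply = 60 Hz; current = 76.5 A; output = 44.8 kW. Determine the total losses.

5000 W

P_in = √3·V·I·cosφ = 1.732×460×76.5×0.817 = 49795 W
P_out = 44800 W
Losses = P_in − P_out = 49795 − 44800 = 4995 W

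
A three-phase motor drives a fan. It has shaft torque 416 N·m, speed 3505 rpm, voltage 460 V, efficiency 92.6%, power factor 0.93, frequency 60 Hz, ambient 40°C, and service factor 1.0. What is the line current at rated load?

ω = 2π×3505/60 = 367 rad/s; P_out = τω = 416 × 367 = 152672 W
P_in = P_out / η = 152672 / 0.926 = 164873 W
I_L = P_in / (√3·V_L·cosφ) = 164873 / (1.732 × 460 × 0.93) = 223 A

223 A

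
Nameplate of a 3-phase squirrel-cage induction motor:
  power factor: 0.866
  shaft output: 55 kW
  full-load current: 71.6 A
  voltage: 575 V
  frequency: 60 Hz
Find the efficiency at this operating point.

P_out = 55 kW = 55000 W
P_in = √3·V_L·I_L·cosφ = 1.732 × 575 × 71.6 × 0.866 = 61751 W
η = P_out / P_in = 55000 / 61751 = 0.891 = 89.1%

89.1 %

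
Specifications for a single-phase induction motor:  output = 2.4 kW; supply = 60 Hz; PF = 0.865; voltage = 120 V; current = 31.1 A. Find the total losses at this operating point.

P_in = V·I·cosφ = 120×31.1×0.865 = 3228 W
P_out = 2400 W
Losses = P_in − P_out = 3228 − 2400 = 828 W

828 W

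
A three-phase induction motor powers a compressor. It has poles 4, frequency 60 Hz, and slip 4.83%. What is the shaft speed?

1713 rpm

n_s = 120f/p = 120×60/4 = 1800 rpm
n = n_s(1 − s) = 1800 × (1 − 0.0483) = 1713 rpm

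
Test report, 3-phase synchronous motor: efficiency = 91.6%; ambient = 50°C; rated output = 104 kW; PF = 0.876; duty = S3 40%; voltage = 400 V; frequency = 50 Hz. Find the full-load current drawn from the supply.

P_out = 104 kW = 104000 W
P_in = P_out / η = 104000 / 0.916 = 113537 W
I_L = P_in / (√3·V_L·cosφ) = 113537 / (1.732 × 400 × 0.876) = 187 A

187 A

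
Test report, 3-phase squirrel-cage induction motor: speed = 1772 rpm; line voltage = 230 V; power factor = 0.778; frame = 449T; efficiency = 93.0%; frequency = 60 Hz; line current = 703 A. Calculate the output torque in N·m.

P_in = √3·V·I·cosφ = 1.732 × 230 × 703 × 0.778 = 217877 W
P_out = η·P_in = 0.93 × 217877 = 202626 W
n = 1772 rpm
ω = 2π×1772/60 = 185.6 rad/s
τ = P_out/ω = 202626/185.6 = 1090 N·m

1090 N·m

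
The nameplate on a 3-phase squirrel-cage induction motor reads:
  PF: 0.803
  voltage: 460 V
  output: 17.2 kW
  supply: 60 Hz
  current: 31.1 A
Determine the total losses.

2700 W

P_in = √3·V·I·cosφ = 1.732×460×31.1×0.803 = 19897 W
P_out = 17200 W
Losses = P_in − P_out = 19897 − 17200 = 2697 W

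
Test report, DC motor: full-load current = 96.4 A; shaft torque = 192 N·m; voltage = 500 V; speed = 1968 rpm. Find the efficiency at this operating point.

ω = 2π × 1968/60 = 206.1 rad/s; P_out = τω = 192 × 206.1 = 39571 W
P_in = V·I = 500 × 96.4 = 48200 W
η = P_out / P_in = 39571 / 48200 = 0.821 = 82.1%

82.1 %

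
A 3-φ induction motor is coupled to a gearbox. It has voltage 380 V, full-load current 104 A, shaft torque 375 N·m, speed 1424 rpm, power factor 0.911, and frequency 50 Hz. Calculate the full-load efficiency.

89.7 %

ω = 2π × 1424/60 = 149.1 rad/s; P_out = τω = 375 × 149.1 = 55913 W
P_in = √3·V_L·I_L·cosφ = 1.732 × 380 × 104 × 0.911 = 62357 W
η = P_out / P_in = 55913 / 62357 = 0.897 = 89.7%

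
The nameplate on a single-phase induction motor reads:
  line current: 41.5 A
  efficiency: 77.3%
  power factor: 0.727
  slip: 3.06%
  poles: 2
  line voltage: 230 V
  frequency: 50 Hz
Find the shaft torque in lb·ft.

13 lb·ft

P_in = V·I·cosφ = 230 × 41.5 × 0.727 = 6939 W
P_out = η·P_in = 0.773 × 6939 = 5364 W
n_s = 120×50/2 = 3000 rpm; n = 3000×(1−0.0306) = 2908 rpm
ω = 2π×2908/60 = 304.5 rad/s
τ = P_out/ω = 5364/304.5 = 17.62 N·m
In lb·ft: 17.62/1.356 = 13 lb·ft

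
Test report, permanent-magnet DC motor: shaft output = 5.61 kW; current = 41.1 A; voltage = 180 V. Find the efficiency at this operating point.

P_out = 5.61 kW = 5610 W
P_in = V·I = 180 × 41.1 = 7398 W
η = P_out / P_in = 5610 / 7398 = 0.758 = 75.8%

75.8 %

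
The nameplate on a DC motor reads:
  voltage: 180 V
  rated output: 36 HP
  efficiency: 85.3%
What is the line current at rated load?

P_out = 36 × 746 = 26856 W
P_in = P_out / η = 26856 / 0.853 = 31484 W
I = P_in / V = 31484 / 180 = 175 A

175 A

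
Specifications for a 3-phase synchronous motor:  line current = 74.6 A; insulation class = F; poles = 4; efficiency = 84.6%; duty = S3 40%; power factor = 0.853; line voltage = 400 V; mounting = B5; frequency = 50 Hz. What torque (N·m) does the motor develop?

P_in = √3·V·I·cosφ = 1.732 × 400 × 74.6 × 0.853 = 44085 W
P_out = η·P_in = 0.846 × 44085 = 37296 W
n = n_s = 120×50/4 = 1500 rpm (synchronous)
ω = 2π×1500/60 = 157.1 rad/s
τ = P_out/ω = 37296/157.1 = 237 N·m

237 N·m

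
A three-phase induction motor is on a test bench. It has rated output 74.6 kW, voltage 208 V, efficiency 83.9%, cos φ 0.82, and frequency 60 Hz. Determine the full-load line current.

P_out = 74.6 kW = 74600 W
P_in = P_out / η = 74600 / 0.839 = 88915 W
I_L = P_in / (√3·V_L·cosφ) = 88915 / (1.732 × 208 × 0.82) = 301 A

301 A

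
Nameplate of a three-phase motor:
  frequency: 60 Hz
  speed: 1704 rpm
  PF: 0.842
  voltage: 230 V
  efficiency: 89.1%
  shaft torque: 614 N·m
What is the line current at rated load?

367 A

ω = 2π×1704/60 = 178.4 rad/s; P_out = τω = 614 × 178.4 = 109538 W
P_in = P_out / η = 109538 / 0.891 = 122938 W
I_L = P_in / (√3·V_L·cosφ) = 122938 / (1.732 × 230 × 0.842) = 367 A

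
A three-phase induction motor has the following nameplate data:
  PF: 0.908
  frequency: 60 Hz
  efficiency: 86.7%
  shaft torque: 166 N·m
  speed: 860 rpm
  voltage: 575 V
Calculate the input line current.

ω = 2π×860/60 = 90.06 rad/s; P_out = τω = 166 × 90.06 = 14950 W
P_in = P_out / η = 14950 / 0.867 = 17243 W
I_L = P_in / (√3·V_L·cosφ) = 17243 / (1.732 × 575 × 0.908) = 19.1 A

19.1 A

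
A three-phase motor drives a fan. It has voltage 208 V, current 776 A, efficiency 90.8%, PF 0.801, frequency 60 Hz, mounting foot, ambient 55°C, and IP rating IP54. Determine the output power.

P_in = √3·V·I·cosφ = 1.732 × 208 × 776 × 0.801 = 223926 W
P_out = η·P_in = 0.908 × 223926 = 203325 W

203 kW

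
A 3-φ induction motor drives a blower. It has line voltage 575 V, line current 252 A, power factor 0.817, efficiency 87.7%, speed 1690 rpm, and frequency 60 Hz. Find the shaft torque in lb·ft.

749 lb·ft

P_in = √3·V·I·cosφ = 1.732 × 575 × 252 × 0.817 = 205040 W
P_out = η·P_in = 0.877 × 205040 = 179820 W
n = 1690 rpm
ω = 2π×1690/60 = 177 rad/s
τ = P_out/ω = 179820/177 = 1016 N·m
In lb·ft: 1016/1.356 = 749 lb·ft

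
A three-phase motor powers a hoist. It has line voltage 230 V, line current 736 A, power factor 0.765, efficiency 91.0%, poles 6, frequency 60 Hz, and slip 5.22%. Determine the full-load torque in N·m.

P_in = √3·V·I·cosφ = 1.732 × 230 × 736 × 0.765 = 224293 W
P_out = η·P_in = 0.91 × 224293 = 204107 W
n_s = 120×60/6 = 1200 rpm; n = 1200×(1−0.0522) = 1137 rpm
ω = 2π×1137/60 = 119.1 rad/s
τ = P_out/ω = 204107/119.1 = 1710 N·m

1710 N·m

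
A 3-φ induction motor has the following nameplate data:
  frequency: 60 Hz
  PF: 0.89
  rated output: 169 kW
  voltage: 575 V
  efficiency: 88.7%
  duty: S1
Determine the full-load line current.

215 A

P_out = 169 kW = 169000 W
P_in = P_out / η = 169000 / 0.887 = 190530 W
I_L = P_in / (√3·V_L·cosφ) = 190530 / (1.732 × 575 × 0.89) = 215 A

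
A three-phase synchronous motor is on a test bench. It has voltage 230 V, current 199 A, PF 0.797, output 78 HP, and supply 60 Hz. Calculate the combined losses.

4990 W

P_in = √3·V·I·cosφ = 1.732×230×199×0.797 = 63181 W
P_out = 78×746 = 58188 W
Losses = P_in − P_out = 63181 − 58188 = 4993 W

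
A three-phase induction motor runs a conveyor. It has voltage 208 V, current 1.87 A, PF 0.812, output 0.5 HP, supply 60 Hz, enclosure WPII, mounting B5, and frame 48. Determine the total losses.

P_in = √3·V·I·cosφ = 1.732×208×1.87×0.812 = 547 W
P_out = 0.5×746 = 373 W
Losses = P_in − P_out = 547 − 373 = 174 W

174 W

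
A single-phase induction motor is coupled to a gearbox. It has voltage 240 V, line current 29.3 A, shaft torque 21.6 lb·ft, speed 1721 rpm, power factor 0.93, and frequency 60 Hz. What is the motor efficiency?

80.7 %

τ = 21.6 lb·ft × 1.356 = 29.29 N·m
ω = 2π × 1721/60 = 180.2 rad/s; P_out = τω = 29.29 × 180.2 = 5278 W
P_in = V·I·cosφ = 240 × 29.3 × 0.93 = 6540 W
η = P_out / P_in = 5278 / 6540 = 0.807 = 80.7%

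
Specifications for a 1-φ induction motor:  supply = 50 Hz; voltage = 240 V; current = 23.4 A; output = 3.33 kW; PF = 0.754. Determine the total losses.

P_in = V·I·cosφ = 240×23.4×0.754 = 4234 W
P_out = 3330 W
Losses = P_in − P_out = 4234 − 3330 = 904 W

904 W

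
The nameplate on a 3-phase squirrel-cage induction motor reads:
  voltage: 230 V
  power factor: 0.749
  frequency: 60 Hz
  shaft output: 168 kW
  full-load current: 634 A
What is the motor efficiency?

P_out = 168 kW = 168000 W
P_in = √3·V_L·I_L·cosφ = 1.732 × 230 × 634 × 0.749 = 189168 W
η = P_out / P_in = 168000 / 189168 = 0.888 = 88.8%

88.8 %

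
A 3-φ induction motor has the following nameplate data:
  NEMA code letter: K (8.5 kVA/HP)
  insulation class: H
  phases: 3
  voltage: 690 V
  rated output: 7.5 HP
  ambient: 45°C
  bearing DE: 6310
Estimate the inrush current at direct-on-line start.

S_LR = 8.5 × 7.5 = 63.75 kVA
I_LR = S_LR/(√3·V_L) = 63750/(1.732×690) = 53.3 A

53.3 A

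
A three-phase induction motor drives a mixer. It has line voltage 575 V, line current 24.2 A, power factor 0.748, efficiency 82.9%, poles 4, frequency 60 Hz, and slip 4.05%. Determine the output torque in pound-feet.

60.9 lb·ft

P_in = √3·V·I·cosφ = 1.732 × 575 × 24.2 × 0.748 = 18027 W
P_out = η·P_in = 0.829 × 18027 = 14944 W
n_s = 120×60/4 = 1800 rpm; n = 1800×(1−0.0405) = 1727 rpm
ω = 2π×1727/60 = 180.9 rad/s
τ = P_out/ω = 14944/180.9 = 82.61 N·m
In lb·ft: 82.61/1.356 = 60.9 lb·ft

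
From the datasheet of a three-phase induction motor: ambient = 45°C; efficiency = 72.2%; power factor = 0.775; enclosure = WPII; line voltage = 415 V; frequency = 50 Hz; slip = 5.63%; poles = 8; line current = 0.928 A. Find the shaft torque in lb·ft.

P_in = √3·V·I·cosφ = 1.732 × 415 × 0.928 × 0.775 = 517 W
P_out = η·P_in = 0.722 × 517 = 373 W
n_s = 120×50/8 = 750 rpm; n = 750×(1−0.0563) = 708 rpm
ω = 2π×708/60 = 74.14 rad/s
τ = P_out/ω = 373/74.14 = 5.031 N·m
In lb·ft: 5.031/1.356 = 3.71 lb·ft

3.71 lb·ft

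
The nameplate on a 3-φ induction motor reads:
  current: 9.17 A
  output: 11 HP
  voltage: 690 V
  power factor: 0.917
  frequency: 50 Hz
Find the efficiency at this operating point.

P_out = 11 × 746 = 8206 W
P_in = √3·V_L·I_L·cosφ = 1.732 × 690 × 9.17 × 0.917 = 10049 W
η = P_out / P_in = 8206 / 10049 = 0.817 = 81.7%

81.7 %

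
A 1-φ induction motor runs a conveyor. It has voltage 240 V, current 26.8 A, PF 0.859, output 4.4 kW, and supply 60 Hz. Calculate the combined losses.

P_in = V·I·cosφ = 240×26.8×0.859 = 5525 W
P_out = 4400 W
Losses = P_in − P_out = 5525 − 4400 = 1125 W

1130 W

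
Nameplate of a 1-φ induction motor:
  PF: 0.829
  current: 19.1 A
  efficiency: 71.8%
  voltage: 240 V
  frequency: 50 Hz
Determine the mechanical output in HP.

P_in = V·I·cosφ = 240 × 19.1 × 0.829 = 3800 W
P_out = η·P_in = 0.718 × 3800 = 2728 W
= 2728/746 = 3.66 HP

3.66 HP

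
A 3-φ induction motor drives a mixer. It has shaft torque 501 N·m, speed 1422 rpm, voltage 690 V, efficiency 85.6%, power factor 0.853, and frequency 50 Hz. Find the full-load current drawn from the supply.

ω = 2π×1422/60 = 148.9 rad/s; P_out = τω = 501 × 148.9 = 74599 W
P_in = P_out / η = 74599 / 0.856 = 87148 W
I_L = P_in / (√3·V_L·cosφ) = 87148 / (1.732 × 690 × 0.853) = 85.5 A

85.5 A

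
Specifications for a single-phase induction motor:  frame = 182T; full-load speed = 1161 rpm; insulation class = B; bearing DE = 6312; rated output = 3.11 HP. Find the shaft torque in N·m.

19.1 N·m

P_out = 3.11 × 746 = 2320 W
ω = 2π × 1161/60 = 121.6 rad/s
τ = P_out/ω = 2320/121.6 = 19.1 N·m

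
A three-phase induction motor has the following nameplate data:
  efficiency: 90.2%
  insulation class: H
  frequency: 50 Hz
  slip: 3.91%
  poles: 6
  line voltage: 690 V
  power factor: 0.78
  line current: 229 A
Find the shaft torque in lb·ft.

P_in = √3·V·I·cosφ = 1.732 × 690 × 229 × 0.78 = 213465 W
P_out = η·P_in = 0.902 × 213465 = 192545 W
n_s = 120×50/6 = 1000 rpm; n = 1000×(1−0.0391) = 961 rpm
ω = 2π×961/60 = 100.6 rad/s
τ = P_out/ω = 192545/100.6 = 1914 N·m
In lb·ft: 1914/1.356 = 1410 lb·ft

1410 lb·ft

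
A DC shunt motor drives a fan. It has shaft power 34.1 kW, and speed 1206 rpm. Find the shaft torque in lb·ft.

199 lb·ft

ω = 2π × 1206/60 = 126.3 rad/s
τ = P/ω = 34100/126.3 = 270 N·m
In lb·ft: 270/1.356 = 199 lb·ft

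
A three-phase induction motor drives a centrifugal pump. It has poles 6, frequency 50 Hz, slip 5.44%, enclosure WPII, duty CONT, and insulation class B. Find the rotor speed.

946 rpm

n_s = 120f/p = 120×50/6 = 1000 rpm
n = n_s(1 − s) = 1000 × (1 − 0.0544) = 946 rpm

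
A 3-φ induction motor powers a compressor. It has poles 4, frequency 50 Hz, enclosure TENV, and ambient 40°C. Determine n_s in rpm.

n_s = 120f/p = 120×50/4 = 1500 rpm

1500 rpm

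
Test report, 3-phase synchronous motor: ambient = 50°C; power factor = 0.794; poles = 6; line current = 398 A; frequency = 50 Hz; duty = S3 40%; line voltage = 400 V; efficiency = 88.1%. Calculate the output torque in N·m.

1840 N·m

P_in = √3·V·I·cosφ = 1.732 × 400 × 398 × 0.794 = 218933 W
P_out = η·P_in = 0.881 × 218933 = 192880 W
n = n_s = 120×50/6 = 1000 rpm (synchronous)
ω = 2π×1000/60 = 104.7 rad/s
τ = P_out/ω = 192880/104.7 = 1840 N·m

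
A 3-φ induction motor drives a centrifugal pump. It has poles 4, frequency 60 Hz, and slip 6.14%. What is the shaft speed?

n_s = 120f/p = 120×60/4 = 1800 rpm
n = n_s(1 − s) = 1800 × (1 − 0.0614) = 1689 rpm

1689 rpm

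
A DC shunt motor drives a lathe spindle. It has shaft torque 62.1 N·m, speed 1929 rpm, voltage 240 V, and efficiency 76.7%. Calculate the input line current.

ω = 2π×1929/60 = 202 rad/s; P_out = τω = 62.1 × 202 = 12544 W
P_in = P_out / η = 12544 / 0.767 = 16355 W
I = P_in / V = 16355 / 240 = 68.1 A

68.1 A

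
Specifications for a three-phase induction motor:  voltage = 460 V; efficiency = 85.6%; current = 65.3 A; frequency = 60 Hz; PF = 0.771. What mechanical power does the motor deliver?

34.3 kW

P_in = √3·V·I·cosφ = 1.732 × 460 × 65.3 × 0.771 = 40112 W
P_out = η·P_in = 0.856 × 40112 = 34336 W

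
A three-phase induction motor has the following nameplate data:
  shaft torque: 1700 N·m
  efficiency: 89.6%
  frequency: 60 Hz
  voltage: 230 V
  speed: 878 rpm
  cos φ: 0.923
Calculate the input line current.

ω = 2π×878/60 = 91.94 rad/s; P_out = τω = 1700 × 91.94 = 156298 W
P_in = P_out / η = 156298 / 0.896 = 174440 W
I_L = P_in / (√3·V_L·cosφ) = 174440 / (1.732 × 230 × 0.923) = 474 A

474 A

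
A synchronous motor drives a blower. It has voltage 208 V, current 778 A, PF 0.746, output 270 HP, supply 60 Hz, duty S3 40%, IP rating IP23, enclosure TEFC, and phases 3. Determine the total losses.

P_in = √3·V·I·cosφ = 1.732×208×778×0.746 = 209088 W
P_out = 270×746 = 201420 W
Losses = P_in − P_out = 209088 − 201420 = 7668 W

7670 W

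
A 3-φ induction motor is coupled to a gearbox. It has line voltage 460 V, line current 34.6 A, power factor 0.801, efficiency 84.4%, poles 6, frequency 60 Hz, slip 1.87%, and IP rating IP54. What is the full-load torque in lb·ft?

111 lb·ft

P_in = √3·V·I·cosφ = 1.732 × 460 × 34.6 × 0.801 = 22081 W
P_out = η·P_in = 0.844 × 22081 = 18636 W
n_s = 120×60/6 = 1200 rpm; n = 1200×(1−0.0187) = 1178 rpm
ω = 2π×1178/60 = 123.4 rad/s
τ = P_out/ω = 18636/123.4 = 151 N·m
In lb·ft: 151/1.356 = 111 lb·ft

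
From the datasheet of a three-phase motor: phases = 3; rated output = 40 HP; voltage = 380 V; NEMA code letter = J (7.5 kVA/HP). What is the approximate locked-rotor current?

S_LR = 7.5 × 40 = 300 kVA
I_LR = S_LR/(√3·V_L) = 300000/(1.732×380) = 456 A

456 A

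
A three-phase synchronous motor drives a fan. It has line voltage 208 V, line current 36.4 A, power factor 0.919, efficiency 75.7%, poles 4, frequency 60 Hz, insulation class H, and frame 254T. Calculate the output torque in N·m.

48.4 N·m

P_in = √3·V·I·cosφ = 1.732 × 208 × 36.4 × 0.919 = 12051 W
P_out = η·P_in = 0.757 × 12051 = 9123 W
n = n_s = 120×60/4 = 1800 rpm (synchronous)
ω = 2π×1800/60 = 188.5 rad/s
τ = P_out/ω = 9123/188.5 = 48.4 N·m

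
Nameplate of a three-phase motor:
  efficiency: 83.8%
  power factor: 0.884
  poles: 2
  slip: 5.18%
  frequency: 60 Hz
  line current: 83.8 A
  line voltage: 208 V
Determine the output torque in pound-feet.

46.1 lb·ft

P_in = √3·V·I·cosφ = 1.732 × 208 × 83.8 × 0.884 = 26687 W
P_out = η·P_in = 0.838 × 26687 = 22364 W
n_s = 120×60/2 = 3600 rpm; n = 3600×(1−0.0518) = 3414 rpm
ω = 2π×3414/60 = 357.5 rad/s
τ = P_out/ω = 22364/357.5 = 62.56 N·m
In lb·ft: 62.56/1.356 = 46.1 lb·ft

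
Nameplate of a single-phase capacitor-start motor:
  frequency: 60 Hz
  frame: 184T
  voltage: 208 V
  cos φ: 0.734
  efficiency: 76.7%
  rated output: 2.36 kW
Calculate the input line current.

20.2 A

P_out = 2.36 kW = 2360 W
P_in = P_out / η = 2360 / 0.767 = 3077 W
I = P_in / (V·cosφ) = 3077 / (208 × 0.734) = 20.2 A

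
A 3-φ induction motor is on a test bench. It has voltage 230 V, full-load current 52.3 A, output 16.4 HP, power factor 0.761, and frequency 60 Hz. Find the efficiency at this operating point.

77.2 %

P_out = 16.4 × 746 = 12234 W
P_in = √3·V_L·I_L·cosφ = 1.732 × 230 × 52.3 × 0.761 = 15855 W
η = P_out / P_in = 12234 / 15855 = 0.772 = 77.2%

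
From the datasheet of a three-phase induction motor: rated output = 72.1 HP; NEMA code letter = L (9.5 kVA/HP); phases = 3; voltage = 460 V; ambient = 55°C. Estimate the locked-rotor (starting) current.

860 A

S_LR = 9.5 × 72.1 = 684.95 kVA
I_LR = S_LR/(√3·V_L) = 684950/(1.732×460) = 860 A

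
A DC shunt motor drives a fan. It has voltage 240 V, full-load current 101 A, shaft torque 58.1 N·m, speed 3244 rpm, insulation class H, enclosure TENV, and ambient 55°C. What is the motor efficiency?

ω = 2π × 3244/60 = 339.7 rad/s; P_out = τω = 58.1 × 339.7 = 19737 W
P_in = V·I = 240 × 101 = 24240 W
η = P_out / P_in = 19737 / 24240 = 0.814 = 81.4%

81.4 %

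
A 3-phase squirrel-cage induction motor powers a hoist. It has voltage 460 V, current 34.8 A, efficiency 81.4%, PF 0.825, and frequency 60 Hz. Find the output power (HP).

25 HP

P_in = √3·V·I·cosφ = 1.732 × 460 × 34.8 × 0.825 = 22874 W
P_out = η·P_in = 0.814 × 22874 = 18619 W
= 18619/746 = 25 HP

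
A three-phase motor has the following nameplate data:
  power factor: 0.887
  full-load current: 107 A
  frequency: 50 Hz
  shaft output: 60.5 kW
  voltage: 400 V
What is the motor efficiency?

92.0 %

P_out = 60.5 kW = 60500 W
P_in = √3·V_L·I_L·cosφ = 1.732 × 400 × 107 × 0.887 = 65753 W
η = P_out / P_in = 60500 / 65753 = 0.920 = 92.0%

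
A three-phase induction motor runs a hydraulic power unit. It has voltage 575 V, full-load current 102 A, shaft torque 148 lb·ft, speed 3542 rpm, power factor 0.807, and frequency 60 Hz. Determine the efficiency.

90.8 %

τ = 148 lb·ft × 1.356 = 200.7 N·m
ω = 2π × 3542/60 = 370.9 rad/s; P_out = τω = 200.7 × 370.9 = 74440 W
P_in = √3·V_L·I_L·cosφ = 1.732 × 575 × 102 × 0.807 = 81977 W
η = P_out / P_in = 74440 / 81977 = 0.908 = 90.8%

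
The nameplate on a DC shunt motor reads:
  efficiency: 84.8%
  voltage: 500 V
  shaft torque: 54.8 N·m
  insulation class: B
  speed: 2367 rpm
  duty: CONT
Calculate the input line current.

32 A

ω = 2π×2367/60 = 247.9 rad/s; P_out = τω = 54.8 × 247.9 = 13585 W
P_in = P_out / η = 13585 / 0.848 = 16020 W
I = P_in / V = 16020 / 500 = 32 A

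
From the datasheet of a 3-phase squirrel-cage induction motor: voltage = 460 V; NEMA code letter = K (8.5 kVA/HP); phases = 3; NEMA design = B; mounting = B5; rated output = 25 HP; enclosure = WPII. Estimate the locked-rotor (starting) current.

S_LR = 8.5 × 25 = 212.5 kVA
I_LR = S_LR/(√3·V_L) = 212500/(1.732×460) = 267 A

267 A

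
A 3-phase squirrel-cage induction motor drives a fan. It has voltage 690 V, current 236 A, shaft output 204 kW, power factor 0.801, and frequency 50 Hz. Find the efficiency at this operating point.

P_out = 204 kW = 204000 W
P_in = √3·V_L·I_L·cosφ = 1.732 × 690 × 236 × 0.801 = 225913 W
η = P_out / P_in = 204000 / 225913 = 0.903 = 90.3%

90.3 %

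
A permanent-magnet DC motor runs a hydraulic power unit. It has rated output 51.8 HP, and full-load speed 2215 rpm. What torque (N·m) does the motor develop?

167 N·m

P_out = 51.8 × 746 = 38643 W
ω = 2π × 2215/60 = 232 rad/s
τ = P_out/ω = 38643/232 = 167 N·m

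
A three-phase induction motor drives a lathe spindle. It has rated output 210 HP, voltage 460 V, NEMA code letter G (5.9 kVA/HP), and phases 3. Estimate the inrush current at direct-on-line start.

1560 A

S_LR = 5.9 × 210 = 1239 kVA
I_LR = S_LR/(√3·V_L) = 1239000/(1.732×460) = 1560 A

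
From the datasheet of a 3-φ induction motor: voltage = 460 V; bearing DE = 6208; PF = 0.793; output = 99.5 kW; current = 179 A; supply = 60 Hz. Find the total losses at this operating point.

13600 W

P_in = √3·V·I·cosφ = 1.732×460×179×0.793 = 113092 W
P_out = 99500 W
Losses = P_in − P_out = 113092 − 99500 = 13592 W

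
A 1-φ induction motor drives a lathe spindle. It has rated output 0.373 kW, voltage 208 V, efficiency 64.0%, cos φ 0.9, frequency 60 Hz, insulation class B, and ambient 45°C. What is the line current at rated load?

3.11 A

P_out = 0.373 kW = 373 W
P_in = P_out / η = 373 / 0.640 = 583 W
I = P_in / (V·cosφ) = 583 / (208 × 0.9) = 3.11 A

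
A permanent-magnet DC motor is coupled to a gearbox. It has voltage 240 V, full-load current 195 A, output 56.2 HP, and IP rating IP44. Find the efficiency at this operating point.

89.6 %

P_out = 56.2 × 746 = 41925 W
P_in = V·I = 240 × 195 = 46800 W
η = P_out / P_in = 41925 / 46800 = 0.896 = 89.6%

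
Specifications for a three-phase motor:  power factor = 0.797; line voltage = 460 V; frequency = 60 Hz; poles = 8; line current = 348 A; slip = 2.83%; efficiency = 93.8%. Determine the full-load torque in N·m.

2260 N·m

P_in = √3·V·I·cosφ = 1.732 × 460 × 348 × 0.797 = 220975 W
P_out = η·P_in = 0.938 × 220975 = 207275 W
n_s = 120×60/8 = 900 rpm; n = 900×(1−0.0283) = 875 rpm
ω = 2π×875/60 = 91.63 rad/s
τ = P_out/ω = 207275/91.63 = 2260 N·m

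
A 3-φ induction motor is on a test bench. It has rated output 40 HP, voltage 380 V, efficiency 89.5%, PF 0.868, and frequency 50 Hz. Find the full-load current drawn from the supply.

58.4 A

P_out = 40 × 746 = 29840 W
P_in = P_out / η = 29840 / 0.895 = 33341 W
I_L = P_in / (√3·V_L·cosφ) = 33341 / (1.732 × 380 × 0.868) = 58.4 A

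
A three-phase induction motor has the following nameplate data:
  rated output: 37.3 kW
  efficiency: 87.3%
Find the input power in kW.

P_out = 37300 W
P_in = P_out/η = 37300/0.873 = 42726 W = 42.7 kW

42.7 kW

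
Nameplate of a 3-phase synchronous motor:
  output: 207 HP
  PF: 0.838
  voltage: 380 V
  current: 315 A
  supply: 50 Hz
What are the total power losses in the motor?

P_in = √3·V·I·cosφ = 1.732×380×315×0.838 = 173734 W
P_out = 207×746 = 154422 W
Losses = P_in − P_out = 173734 − 154422 = 19312 W

19.3 kW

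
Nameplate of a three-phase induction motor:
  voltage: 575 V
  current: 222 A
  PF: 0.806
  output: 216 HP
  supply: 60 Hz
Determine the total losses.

17.1 kW

P_in = √3·V·I·cosφ = 1.732×575×222×0.806 = 178198 W
P_out = 216×746 = 161136 W
Losses = P_in − P_out = 178198 − 161136 = 17062 W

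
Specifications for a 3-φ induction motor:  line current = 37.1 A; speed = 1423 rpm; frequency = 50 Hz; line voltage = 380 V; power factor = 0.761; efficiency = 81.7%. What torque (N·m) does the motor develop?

P_in = √3·V·I·cosφ = 1.732 × 380 × 37.1 × 0.761 = 18582 W
P_out = η·P_in = 0.817 × 18582 = 15181 W
n = 1423 rpm
ω = 2π×1423/60 = 149 rad/s
τ = P_out/ω = 15181/149 = 102 N·m

102 N·m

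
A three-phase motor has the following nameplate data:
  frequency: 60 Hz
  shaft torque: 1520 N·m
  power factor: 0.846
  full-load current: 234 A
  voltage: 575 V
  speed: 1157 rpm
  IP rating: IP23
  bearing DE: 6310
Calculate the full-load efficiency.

93.4 %

ω = 2π × 1157/60 = 121.2 rad/s; P_out = τω = 1520 × 121.2 = 184224 W
P_in = √3·V_L·I_L·cosφ = 1.732 × 575 × 234 × 0.846 = 197152 W
η = P_out / P_in = 184224 / 197152 = 0.934 = 93.4%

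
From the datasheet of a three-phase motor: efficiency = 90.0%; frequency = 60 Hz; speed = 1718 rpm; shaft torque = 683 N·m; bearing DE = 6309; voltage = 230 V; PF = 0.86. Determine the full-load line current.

ω = 2π×1718/60 = 179.9 rad/s; P_out = τω = 683 × 179.9 = 122872 W
P_in = P_out / η = 122872 / 0.900 = 136524 W
I_L = P_in / (√3·V_L·cosφ) = 136524 / (1.732 × 230 × 0.86) = 399 A

399 A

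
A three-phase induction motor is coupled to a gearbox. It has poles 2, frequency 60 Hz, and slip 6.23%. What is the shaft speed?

n_s = 120f/p = 120×60/2 = 3600 rpm
n = n_s(1 − s) = 3600 × (1 − 0.0623) = 3376 rpm

3376 rpm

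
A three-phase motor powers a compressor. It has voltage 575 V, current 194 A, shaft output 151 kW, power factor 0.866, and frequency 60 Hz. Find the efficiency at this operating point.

90.2 %

P_out = 151 kW = 151000 W
P_in = √3·V_L·I_L·cosφ = 1.732 × 575 × 194 × 0.866 = 167315 W
η = P_out / P_in = 151000 / 167315 = 0.902 = 90.2%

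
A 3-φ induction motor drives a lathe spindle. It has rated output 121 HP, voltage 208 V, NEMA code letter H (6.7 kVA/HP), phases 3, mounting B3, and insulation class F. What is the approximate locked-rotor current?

S_LR = 6.7 × 121 = 810.7 kVA
I_LR = S_LR/(√3·V_L) = 810700/(1.732×208) = 2250 A

2250 A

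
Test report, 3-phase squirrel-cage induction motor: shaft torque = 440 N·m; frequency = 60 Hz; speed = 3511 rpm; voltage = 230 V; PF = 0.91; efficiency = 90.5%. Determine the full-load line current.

ω = 2π×3511/60 = 367.7 rad/s; P_out = τω = 440 × 367.7 = 161788 W
P_in = P_out / η = 161788 / 0.905 = 178771 W
I_L = P_in / (√3·V_L·cosφ) = 178771 / (1.732 × 230 × 0.91) = 493 A

493 A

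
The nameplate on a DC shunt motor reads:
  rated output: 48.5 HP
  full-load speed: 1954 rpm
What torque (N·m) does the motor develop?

177 N·m

P_out = 48.5 × 746 = 36181 W
ω = 2π × 1954/60 = 204.6 rad/s
τ = P_out/ω = 36181/204.6 = 177 N·m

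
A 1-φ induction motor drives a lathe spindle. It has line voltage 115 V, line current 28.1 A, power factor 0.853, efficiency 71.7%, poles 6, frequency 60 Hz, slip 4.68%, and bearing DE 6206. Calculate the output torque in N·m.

16.5 N·m

P_in = V·I·cosφ = 115 × 28.1 × 0.853 = 2756 W
P_out = η·P_in = 0.717 × 2756 = 1976 W
n_s = 120×60/6 = 1200 rpm; n = 1200×(1−0.0468) = 1144 rpm
ω = 2π×1144/60 = 119.8 rad/s
τ = P_out/ω = 1976/119.8 = 16.5 N·m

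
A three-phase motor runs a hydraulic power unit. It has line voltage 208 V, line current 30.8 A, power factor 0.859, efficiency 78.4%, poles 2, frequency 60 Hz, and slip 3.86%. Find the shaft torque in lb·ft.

P_in = √3·V·I·cosφ = 1.732 × 208 × 30.8 × 0.859 = 9531 W
P_out = η·P_in = 0.784 × 9531 = 7472 W
n_s = 120×60/2 = 3600 rpm; n = 3600×(1−0.0386) = 3461 rpm
ω = 2π×3461/60 = 362.4 rad/s
τ = P_out/ω = 7472/362.4 = 20.62 N·m
In lb·ft: 20.62/1.356 = 15.2 lb·ft

15.2 lb·ft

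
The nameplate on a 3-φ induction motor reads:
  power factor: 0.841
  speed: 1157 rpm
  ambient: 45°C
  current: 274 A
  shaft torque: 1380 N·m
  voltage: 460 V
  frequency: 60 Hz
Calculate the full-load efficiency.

ω = 2π × 1157/60 = 121.2 rad/s; P_out = τω = 1380 × 121.2 = 167256 W
P_in = √3·V_L·I_L·cosφ = 1.732 × 460 × 274 × 0.841 = 183591 W
η = P_out / P_in = 167256 / 183591 = 0.911 = 91.1%

91.1 %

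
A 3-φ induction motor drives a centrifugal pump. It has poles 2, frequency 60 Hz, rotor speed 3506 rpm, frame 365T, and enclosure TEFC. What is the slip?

2.61 %

n_s = 120f/p = 120×60/2 = 3600 rpm
s = (n_s − n)/n_s = (3600 − 3506)/3600 = 0.0261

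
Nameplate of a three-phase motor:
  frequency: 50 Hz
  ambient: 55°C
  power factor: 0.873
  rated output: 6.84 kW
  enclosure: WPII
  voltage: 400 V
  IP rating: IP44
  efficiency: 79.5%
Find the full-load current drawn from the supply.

P_out = 6.84 kW = 6840 W
P_in = P_out / η = 6840 / 0.795 = 8604 W
I_L = P_in / (√3·V_L·cosφ) = 8604 / (1.732 × 400 × 0.873) = 14.2 A

14.2 A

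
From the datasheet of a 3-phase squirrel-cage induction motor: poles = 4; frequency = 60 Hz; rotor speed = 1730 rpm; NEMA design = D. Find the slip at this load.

n_s = 120f/p = 120×60/4 = 1800 rpm
s = (n_s − n)/n_s = (1800 − 1730)/1800 = 0.0389

3.89 %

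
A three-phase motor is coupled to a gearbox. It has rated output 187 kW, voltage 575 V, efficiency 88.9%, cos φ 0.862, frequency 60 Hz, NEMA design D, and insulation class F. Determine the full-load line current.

P_out = 187 kW = 187000 W
P_in = P_out / η = 187000 / 0.889 = 210349 W
I_L = P_in / (√3·V_L·cosφ) = 210349 / (1.732 × 575 × 0.862) = 245 A

245 A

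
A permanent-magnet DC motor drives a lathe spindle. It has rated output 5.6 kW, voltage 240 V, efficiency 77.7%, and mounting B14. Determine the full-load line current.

30 A

P_out = 5.6 kW = 5600 W
P_in = P_out / η = 5600 / 0.777 = 7207 W
I = P_in / V = 7207 / 240 = 30 A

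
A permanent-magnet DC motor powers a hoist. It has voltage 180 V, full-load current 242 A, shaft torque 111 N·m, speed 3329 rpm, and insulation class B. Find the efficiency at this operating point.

88.8 %

ω = 2π × 3329/60 = 348.6 rad/s; P_out = τω = 111 × 348.6 = 38695 W
P_in = V·I = 180 × 242 = 43560 W
η = P_out / P_in = 38695 / 43560 = 0.888 = 88.8%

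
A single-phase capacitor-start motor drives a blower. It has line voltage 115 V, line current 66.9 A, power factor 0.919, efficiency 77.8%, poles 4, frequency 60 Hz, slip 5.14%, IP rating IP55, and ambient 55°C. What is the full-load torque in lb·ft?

22.7 lb·ft

P_in = V·I·cosφ = 115 × 66.9 × 0.919 = 7070 W
P_out = η·P_in = 0.778 × 7070 = 5500 W
n_s = 120×60/4 = 1800 rpm; n = 1800×(1−0.0514) = 1707 rpm
ω = 2π×1707/60 = 178.8 rad/s
τ = P_out/ω = 5500/178.8 = 30.76 N·m
In lb·ft: 30.76/1.356 = 22.7 lb·ft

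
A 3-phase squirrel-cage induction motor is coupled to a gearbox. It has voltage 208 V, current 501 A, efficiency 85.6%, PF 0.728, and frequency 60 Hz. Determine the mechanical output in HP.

151 HP

P_in = √3·V·I·cosφ = 1.732 × 208 × 501 × 0.728 = 131395 W
P_out = η·P_in = 0.856 × 131395 = 112474 W
= 112474/746 = 151 HP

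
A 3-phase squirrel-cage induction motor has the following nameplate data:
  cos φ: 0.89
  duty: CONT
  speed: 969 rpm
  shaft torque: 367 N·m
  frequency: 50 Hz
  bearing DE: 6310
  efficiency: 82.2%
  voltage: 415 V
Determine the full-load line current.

70.8 A

ω = 2π×969/60 = 101.5 rad/s; P_out = τω = 367 × 101.5 = 37251 W
P_in = P_out / η = 37251 / 0.822 = 45318 W
I_L = P_in / (√3·V_L·cosφ) = 45318 / (1.732 × 415 × 0.89) = 70.8 A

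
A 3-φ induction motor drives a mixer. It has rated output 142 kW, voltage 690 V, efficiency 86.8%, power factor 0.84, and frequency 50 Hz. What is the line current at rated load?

163 A

P_out = 142 kW = 142000 W
P_in = P_out / η = 142000 / 0.868 = 163594 W
I_L = P_in / (√3·V_L·cosφ) = 163594 / (1.732 × 690 × 0.84) = 163 A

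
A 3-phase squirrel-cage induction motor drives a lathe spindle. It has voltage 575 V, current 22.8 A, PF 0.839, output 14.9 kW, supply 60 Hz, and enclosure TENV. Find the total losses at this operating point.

4150 W

P_in = √3·V·I·cosφ = 1.732×575×22.8×0.839 = 19051 W
P_out = 14900 W
Losses = P_in − P_out = 19051 − 14900 = 4151 W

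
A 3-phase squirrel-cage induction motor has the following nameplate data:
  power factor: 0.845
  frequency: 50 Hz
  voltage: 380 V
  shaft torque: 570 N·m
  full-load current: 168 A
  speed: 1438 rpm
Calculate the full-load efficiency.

ω = 2π × 1438/60 = 150.6 rad/s; P_out = τω = 570 × 150.6 = 85842 W
P_in = √3·V_L·I_L·cosφ = 1.732 × 380 × 168 × 0.845 = 93432 W
η = P_out / P_in = 85842 / 93432 = 0.919 = 91.9%

91.9 %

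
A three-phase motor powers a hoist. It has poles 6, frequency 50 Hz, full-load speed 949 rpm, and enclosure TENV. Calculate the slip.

n_s = 120f/p = 120×50/6 = 1000 rpm
s = (n_s − n)/n_s = (1000 − 949)/1000 = 0.0510

5.1 %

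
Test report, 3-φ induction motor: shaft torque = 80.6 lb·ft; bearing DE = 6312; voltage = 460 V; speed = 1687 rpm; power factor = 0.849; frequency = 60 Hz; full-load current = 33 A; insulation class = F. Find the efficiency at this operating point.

86.5 %

τ = 80.6 lb·ft × 1.356 = 109.3 N·m
ω = 2π × 1687/60 = 176.7 rad/s; P_out = τω = 109.3 × 176.7 = 19313 W
P_in = √3·V_L·I_L·cosφ = 1.732 × 460 × 33 × 0.849 = 22322 W
η = P_out / P_in = 19313 / 22322 = 0.865 = 86.5%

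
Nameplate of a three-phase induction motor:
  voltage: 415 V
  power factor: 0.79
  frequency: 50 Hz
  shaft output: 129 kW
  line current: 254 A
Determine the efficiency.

P_out = 129 kW = 129000 W
P_in = √3·V_L·I_L·cosφ = 1.732 × 415 × 254 × 0.79 = 144230 W
η = P_out / P_in = 129000 / 144230 = 0.894 = 89.4%

89.4 %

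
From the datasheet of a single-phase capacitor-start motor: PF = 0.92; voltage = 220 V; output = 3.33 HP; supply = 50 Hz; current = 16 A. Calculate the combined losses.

754 W

P_in = V·I·cosφ = 220×16×0.92 = 3238 W
P_out = 3.33×746 = 2484 W
Losses = P_in − P_out = 3238 − 2484 = 754 W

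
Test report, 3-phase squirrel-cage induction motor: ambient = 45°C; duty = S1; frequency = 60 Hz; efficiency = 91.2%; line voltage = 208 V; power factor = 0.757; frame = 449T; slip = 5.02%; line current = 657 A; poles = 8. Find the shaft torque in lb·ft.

P_in = √3·V·I·cosφ = 1.732 × 208 × 657 × 0.757 = 179173 W
P_out = η·P_in = 0.912 × 179173 = 163406 W
n_s = 120×60/8 = 900 rpm; n = 900×(1−0.0502) = 855 rpm
ω = 2π×855/60 = 89.54 rad/s
τ = P_out/ω = 163406/89.54 = 1825 N·m
In lb·ft: 1825/1.356 = 1350 lb·ft

1350 lb·ft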